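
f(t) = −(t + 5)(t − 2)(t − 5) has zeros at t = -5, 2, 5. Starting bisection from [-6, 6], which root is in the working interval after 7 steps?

-5

f(0) = -50 < 0, so the root lies in [-6, 0]
f(-3) = -80 < 0, so the root lies in [-6, -3]
f(-4.5) = -30.875 < 0, so the root lies in [-6, -4.5]
f(-5.25) = 18.5781 > 0, so the root lies in [-5.25, -4.5]
f(-4.875) = -8.4863 < 0, so the root lies in [-5.25, -4.875]
f(-5.0625) = 4.4417 > 0, so the root lies in [-5.0625, -4.875]
f(-4.96875) = -2.1709 < 0, so the root lies in [-5.0625, -4.96875]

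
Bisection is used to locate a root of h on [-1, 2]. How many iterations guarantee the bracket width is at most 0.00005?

Width after n steps is 3/2^n. Need 2^n ≥ 3/0.00005 = 60000.
2^15 = 32768 < 60000 ≤ 2^16 = 65536, so n = 16.

16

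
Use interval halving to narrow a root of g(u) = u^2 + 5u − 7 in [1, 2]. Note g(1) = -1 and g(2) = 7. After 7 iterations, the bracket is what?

u = 1.5 gives g = 2.75, positive; keep [1, 1.5]
u = 1.25 gives g = 0.8125, positive; keep [1, 1.25]
u = 1.125 gives g = -0.109375, negative; keep [1.125, 1.25]
u = 1.1875 gives g = 0.3477, positive; keep [1.125, 1.1875]
u = 1.15625 gives g = 0.1182, positive; keep [1.125, 1.15625]
u = 1.140625 gives g = 0.0042, positive; keep [1.125, 1.140625]
u = 1.1328125 gives g = -0.0527, negative; keep [1.1328125, 1.140625]

[1.1328125, 1.140625]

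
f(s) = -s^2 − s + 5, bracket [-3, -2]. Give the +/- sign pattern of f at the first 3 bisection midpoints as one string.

f(-2.5) = 1.25 > 0, so the root lies in [-3, -2.5]
f(-2.75) = 0.1875 > 0, so the root lies in [-3, -2.75]
f(-2.875) = -0.390625 < 0, so the root lies in [-2.875, -2.75]

++-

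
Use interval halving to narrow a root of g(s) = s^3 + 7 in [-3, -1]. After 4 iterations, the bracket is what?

s = -2 gives g = -1, negative; keep [-2, -1]
s = -1.5 gives g = 3.625, positive; keep [-2, -1.5]
s = -1.75 gives g = 1.640625, positive; keep [-2, -1.75]
s = -1.875 gives g = 0.4082, positive; keep [-2, -1.875]

[-2, -1.875]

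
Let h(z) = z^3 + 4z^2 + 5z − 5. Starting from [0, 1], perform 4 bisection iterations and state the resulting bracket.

z = 0.5 gives h = -1.375, negative; keep [0.5, 1]
z = 0.75 gives h = 1.421875, positive; keep [0.5, 0.75]
z = 0.625 gives h = -0.068359, negative; keep [0.625, 0.75]
z = 0.6875 gives h = 0.6531, positive; keep [0.625, 0.6875]

[0.625, 0.6875]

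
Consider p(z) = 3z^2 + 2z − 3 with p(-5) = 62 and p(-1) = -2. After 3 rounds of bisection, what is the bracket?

[-1.5, -1]

midpoint -3: p = 18 > 0 → [-3, -1]
midpoint -2: p = 5 > 0 → [-2, -1]
midpoint -1.5: p = 0.75 > 0 → [-1.5, -1]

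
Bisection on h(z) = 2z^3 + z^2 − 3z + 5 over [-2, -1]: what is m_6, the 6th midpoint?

m = -1.5, h(m) = 5 (+); new bracket [-2, -1.5]
m = -1.75, h(m) = 2.59375 (+); new bracket [-2, -1.75]
m = -1.875, h(m) = 0.957031 (+); new bracket [-2, -1.875]
m = -1.9375, h(m) = 0.02 (+); new bracket [-2, -1.9375]
m = -1.96875, h(m) = -0.4794 (−); new bracket [-1.96875, -1.9375]
m = -1.953125, h(m) = -0.2271 (−); new bracket [-1.953125, -1.9375]

-1.953125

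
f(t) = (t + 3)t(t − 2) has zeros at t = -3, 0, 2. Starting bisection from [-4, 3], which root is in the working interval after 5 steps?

midpoint -0.5: f = 3.125 > 0 → [-4, -0.5]
midpoint -2.25: f = 7.171875 > 0 → [-4, -2.25]
midpoint -3.125: f = -2.001953 < 0 → [-3.125, -2.25]
midpoint -2.6875: f = 3.9368 > 0 → [-3.125, -2.6875]
midpoint -2.90625: f = 1.3368 > 0 → [-3.125, -2.90625]

-3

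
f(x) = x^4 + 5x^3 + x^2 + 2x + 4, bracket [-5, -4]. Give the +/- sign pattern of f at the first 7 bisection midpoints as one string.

--+-+--

x = -4.5 gives f = -30.3125, negative; keep [-5, -4.5]
x = -4.75 gives f = -9.730469, negative; keep [-5, -4.75]
x = -4.875 gives f = 3.533447, positive; keep [-4.875, -4.75]
x = -4.8125 gives f = -3.3633, negative; keep [-4.875, -4.8125]
x = -4.84375 gives f = 0.0176, positive; keep [-4.84375, -4.8125]
x = -4.828125 gives f = -1.6895, negative; keep [-4.84375, -4.828125]
x = -4.8359375 gives f = -0.8402, negative; keep [-4.84375, -4.8359375]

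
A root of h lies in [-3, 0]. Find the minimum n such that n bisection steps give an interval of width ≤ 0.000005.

20

Width after n steps is 3/2^n. Need 2^n ≥ 3/0.000005 = 600000.
2^19 = 524288 < 600000 ≤ 2^20 = 1048576, so n = 20.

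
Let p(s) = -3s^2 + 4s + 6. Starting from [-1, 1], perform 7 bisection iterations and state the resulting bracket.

[-0.90625, -0.890625]

m = 0, p(m) = 6 (+); new bracket [-1, 0]
m = -0.5, p(m) = 3.25 (+); new bracket [-1, -0.5]
m = -0.75, p(m) = 1.3125 (+); new bracket [-1, -0.75]
m = -0.875, p(m) = 0.2031 (+); new bracket [-1, -0.875]
m = -0.9375, p(m) = -0.3867 (−); new bracket [-0.9375, -0.875]
m = -0.90625, p(m) = -0.0889 (−); new bracket [-0.90625, -0.875]
m = -0.890625, p(m) = 0.0579 (+); new bracket [-0.90625, -0.890625]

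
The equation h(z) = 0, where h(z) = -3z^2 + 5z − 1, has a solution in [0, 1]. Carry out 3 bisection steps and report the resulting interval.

midpoint 0.5: h = 0.75 > 0 → [0, 0.5]
midpoint 0.25: h = 0.0625 > 0 → [0, 0.25]
midpoint 0.125: h = -0.421875 < 0 → [0.125, 0.25]

[0.125, 0.25]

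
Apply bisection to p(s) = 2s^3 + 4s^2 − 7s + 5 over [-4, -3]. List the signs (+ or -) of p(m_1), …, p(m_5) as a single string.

s = -3.5 gives p = -7.25, negative; keep [-3.5, -3]
s = -3.25 gives p = 1.34375, positive; keep [-3.5, -3.25]
s = -3.375 gives p = -2.699219, negative; keep [-3.375, -3.25]
s = -3.3125 gives p = -0.6157, negative; keep [-3.3125, -3.25]
s = -3.28125 gives p = 0.3793, positive; keep [-3.3125, -3.28125]

-+--+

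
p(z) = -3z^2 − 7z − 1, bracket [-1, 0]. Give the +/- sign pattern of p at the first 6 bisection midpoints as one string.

z = -0.5 gives p = 1.75, positive; keep [-0.5, 0]
z = -0.25 gives p = 0.5625, positive; keep [-0.25, 0]
z = -0.125 gives p = -0.171875, negative; keep [-0.25, -0.125]
z = -0.1875 gives p = 0.207, positive; keep [-0.1875, -0.125]
z = -0.15625 gives p = 0.0205, positive; keep [-0.15625, -0.125]
z = -0.140625 gives p = -0.075, negative; keep [-0.15625, -0.140625]

++-++-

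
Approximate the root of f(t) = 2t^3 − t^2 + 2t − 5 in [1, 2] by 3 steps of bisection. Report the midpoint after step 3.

midpoint 1.5: f = 2.5 > 0 → [1, 1.5]
midpoint 1.25: f = -0.15625 < 0 → [1.25, 1.5]
midpoint 1.375: f = 1.058594 > 0 → [1.25, 1.375]

1.375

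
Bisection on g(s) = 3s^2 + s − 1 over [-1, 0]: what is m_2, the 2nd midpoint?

-0.75

midpoint -0.5: g = -0.75 < 0 → [-1, -0.5]
midpoint -0.75: g = -0.0625 < 0 → [-1, -0.75]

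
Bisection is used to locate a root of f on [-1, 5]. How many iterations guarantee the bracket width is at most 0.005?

11

Width after n steps is 6/2^n. Need 2^n ≥ 6/0.005 = 1200.
2^10 = 1024 < 1200 ≤ 2^11 = 2048, so n = 11.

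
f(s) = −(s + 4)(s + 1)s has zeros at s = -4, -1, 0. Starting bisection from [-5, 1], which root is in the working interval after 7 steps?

-4

midpoint -2: f = -4 < 0 → [-5, -2]
midpoint -3.5: f = -4.375 < 0 → [-5, -3.5]
midpoint -4.25: f = 3.453125 > 0 → [-4.25, -3.5]
midpoint -3.875: f = -1.3926 < 0 → [-4.25, -3.875]
midpoint -4.0625: f = 0.7776 > 0 → [-4.0625, -3.875]
midpoint -3.96875: f = -0.3682 < 0 → [-4.0625, -3.96875]
midpoint -4.015625: f = 0.1892 > 0 → [-4.015625, -3.96875]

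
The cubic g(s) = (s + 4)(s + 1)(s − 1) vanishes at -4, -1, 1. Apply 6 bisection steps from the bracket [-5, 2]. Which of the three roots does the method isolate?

-4

m = -1.5, g(m) = 3.125 (+); new bracket [-5, -1.5]
m = -3.25, g(m) = 7.171875 (+); new bracket [-5, -3.25]
m = -4.125, g(m) = -2.001953 (−); new bracket [-4.125, -3.25]
m = -3.6875, g(m) = 3.9368 (+); new bracket [-4.125, -3.6875]
m = -3.90625, g(m) = 1.3368 (+); new bracket [-4.125, -3.90625]
m = -4.015625, g(m) = -0.2363 (−); new bracket [-4.015625, -3.90625]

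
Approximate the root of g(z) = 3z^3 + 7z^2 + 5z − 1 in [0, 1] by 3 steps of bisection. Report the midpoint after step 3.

midpoint 0.5: g = 3.625 > 0 → [0, 0.5]
midpoint 0.25: g = 0.734375 > 0 → [0, 0.25]
midpoint 0.125: g = -0.259766 < 0 → [0.125, 0.25]

0.125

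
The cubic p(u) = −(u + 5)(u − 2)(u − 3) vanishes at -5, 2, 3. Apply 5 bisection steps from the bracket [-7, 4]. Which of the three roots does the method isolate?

-5

u = -1.5 gives p = -55.125, negative; keep [-7, -1.5]
u = -4.25 gives p = -33.984375, negative; keep [-7, -4.25]
u = -5.625 gives p = 41.103516, positive; keep [-5.625, -4.25]
u = -4.9375 gives p = -3.4417, negative; keep [-5.625, -4.9375]
u = -5.28125 gives p = 16.9588, positive; keep [-5.28125, -4.9375]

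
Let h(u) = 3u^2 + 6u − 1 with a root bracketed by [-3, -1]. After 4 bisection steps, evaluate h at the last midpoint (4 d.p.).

h(-2) = -1 < 0, so the root lies in [-3, -2]
h(-2.5) = 2.75 > 0, so the root lies in [-2.5, -2]
h(-2.25) = 0.6875 > 0, so the root lies in [-2.25, -2]
h(-2.125) = -0.2031 < 0, so the root lies in [-2.25, -2.125]

-0.2031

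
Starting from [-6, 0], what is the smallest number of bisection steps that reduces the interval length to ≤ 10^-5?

20

Width after n steps is 6/2^n. Need 2^n ≥ 6/10^-5 = 600000.
2^19 = 524288 < 600000 ≤ 2^20 = 1048576, so n = 20.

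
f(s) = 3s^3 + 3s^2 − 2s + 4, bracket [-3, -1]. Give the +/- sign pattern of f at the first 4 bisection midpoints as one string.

-++-

midpoint -2: f = -4 < 0 → [-2, -1]
midpoint -1.5: f = 3.625 > 0 → [-2, -1.5]
midpoint -1.75: f = 0.609375 > 0 → [-2, -1.75]
midpoint -1.875: f = -1.4785 < 0 → [-1.875, -1.75]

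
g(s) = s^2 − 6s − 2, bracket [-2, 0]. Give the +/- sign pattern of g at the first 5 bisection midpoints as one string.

++-+-

s = -1 gives g = 5, positive; keep [-1, 0]
s = -0.5 gives g = 1.25, positive; keep [-0.5, 0]
s = -0.25 gives g = -0.4375, negative; keep [-0.5, -0.25]
s = -0.375 gives g = 0.3906, positive; keep [-0.375, -0.25]
s = -0.3125 gives g = -0.0273, negative; keep [-0.375, -0.3125]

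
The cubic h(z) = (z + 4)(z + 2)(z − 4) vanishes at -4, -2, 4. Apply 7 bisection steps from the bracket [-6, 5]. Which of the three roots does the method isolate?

m = -0.5, h(m) = -23.625 (−); new bracket [-0.5, 5]
m = 2.25, h(m) = -46.484375 (−); new bracket [2.25, 5]
m = 3.625, h(m) = -16.083984 (−); new bracket [3.625, 5]
m = 4.3125, h(m) = 16.3977 (+); new bracket [3.625, 4.3125]
m = 3.96875, h(m) = -1.4864 (−); new bracket [3.96875, 4.3125]
m = 4.140625, h(m) = 7.0296 (+); new bracket [3.96875, 4.140625]
m = 4.0546875, h(m) = 2.667 (+); new bracket [3.96875, 4.0546875]

4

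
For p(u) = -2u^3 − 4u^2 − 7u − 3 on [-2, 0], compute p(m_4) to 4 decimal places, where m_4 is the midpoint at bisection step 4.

0.3008

p(-1) = 2 > 0, so the root lies in [-1, 0]
p(-0.5) = -0.25 < 0, so the root lies in [-1, -0.5]
p(-0.75) = 0.84375 > 0, so the root lies in [-0.75, -0.5]
p(-0.625) = 0.3008 > 0, so the root lies in [-0.625, -0.5]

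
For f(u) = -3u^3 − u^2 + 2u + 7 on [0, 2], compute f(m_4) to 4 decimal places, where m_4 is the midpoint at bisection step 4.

0.0605

u = 1 gives f = 5, positive; keep [1, 2]
u = 1.5 gives f = -2.375, negative; keep [1, 1.5]
u = 1.25 gives f = 2.078125, positive; keep [1.25, 1.5]
u = 1.375 gives f = 0.0605, positive; keep [1.375, 1.5]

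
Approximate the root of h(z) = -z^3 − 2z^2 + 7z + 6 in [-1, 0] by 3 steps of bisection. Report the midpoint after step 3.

h(-0.5) = 2.125 > 0, so the root lies in [-1, -0.5]
h(-0.75) = 0.046875 > 0, so the root lies in [-1, -0.75]
h(-0.875) = -0.986328 < 0, so the root lies in [-0.875, -0.75]

-0.875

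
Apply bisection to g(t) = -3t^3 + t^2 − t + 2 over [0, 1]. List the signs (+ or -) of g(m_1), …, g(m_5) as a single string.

++-++

t = 0.5 gives g = 1.375, positive; keep [0.5, 1]
t = 0.75 gives g = 0.546875, positive; keep [0.75, 1]
t = 0.875 gives g = -0.119141, negative; keep [0.75, 0.875]
t = 0.8125 gives g = 0.2385, positive; keep [0.8125, 0.875]
t = 0.84375 gives g = 0.0661, positive; keep [0.84375, 0.875]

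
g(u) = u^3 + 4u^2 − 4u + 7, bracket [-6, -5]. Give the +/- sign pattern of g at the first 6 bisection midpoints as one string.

---+--

midpoint -5.5: g = -16.375 < 0 → [-5.5, -5]
midpoint -5.25: g = -6.453125 < 0 → [-5.25, -5]
midpoint -5.125: g = -2.048828 < 0 → [-5.125, -5]
midpoint -5.0625: g = 0.0193 > 0 → [-5.125, -5.0625]
midpoint -5.09375: g = -1.0038 < 0 → [-5.09375, -5.0625]
midpoint -5.078125: g = -0.4895 < 0 → [-5.078125, -5.0625]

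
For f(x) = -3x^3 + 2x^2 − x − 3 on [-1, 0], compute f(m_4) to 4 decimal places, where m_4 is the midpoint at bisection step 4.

-0.3923

f(-0.5) = -1.625 < 0, so the root lies in [-1, -0.5]
f(-0.75) = 0.140625 > 0, so the root lies in [-0.75, -0.5]
f(-0.625) = -0.861328 < 0, so the root lies in [-0.75, -0.625]
f(-0.6875) = -0.3923 < 0, so the root lies in [-0.75, -0.6875]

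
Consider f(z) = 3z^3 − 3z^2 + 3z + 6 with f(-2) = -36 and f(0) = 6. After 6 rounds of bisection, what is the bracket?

m = -1, f(m) = -3 (−); new bracket [-1, 0]
m = -0.5, f(m) = 3.375 (+); new bracket [-1, -0.5]
m = -0.75, f(m) = 0.796875 (+); new bracket [-1, -0.75]
m = -0.875, f(m) = -0.9316 (−); new bracket [-0.875, -0.75]
m = -0.8125, f(m) = -0.0271 (−); new bracket [-0.8125, -0.75]
m = -0.78125, f(m) = 0.3947 (+); new bracket [-0.8125, -0.78125]

[-0.8125, -0.78125]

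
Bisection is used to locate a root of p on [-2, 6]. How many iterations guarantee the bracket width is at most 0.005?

11

Width after n steps is 8/2^n. Need 2^n ≥ 8/0.005 = 1600.
2^10 = 1024 < 1600 ≤ 2^11 = 2048, so n = 11.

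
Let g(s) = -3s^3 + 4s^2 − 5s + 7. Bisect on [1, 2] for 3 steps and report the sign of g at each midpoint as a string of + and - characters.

-+-

m = 1.5, g(m) = -1.625 (−); new bracket [1, 1.5]
m = 1.25, g(m) = 1.140625 (+); new bracket [1.25, 1.5]
m = 1.375, g(m) = -0.111328 (−); new bracket [1.25, 1.375]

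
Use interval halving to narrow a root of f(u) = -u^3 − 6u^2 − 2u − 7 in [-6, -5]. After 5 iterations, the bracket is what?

[-5.875, -5.84375]

midpoint -5.5: f = -11.125 < 0 → [-6, -5.5]
midpoint -5.75: f = -3.765625 < 0 → [-6, -5.75]
midpoint -5.875: f = 0.435547 > 0 → [-5.875, -5.75]
midpoint -5.8125: f = -1.7097 < 0 → [-5.875, -5.8125]
midpoint -5.84375: f = -0.6483 < 0 → [-5.875, -5.84375]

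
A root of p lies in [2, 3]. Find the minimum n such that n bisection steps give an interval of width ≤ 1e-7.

24

Width after n steps is 1/2^n. Need 2^n ≥ 1/1e-7 = 10000000.
2^23 = 8388608 < 10000000 ≤ 2^24 = 16777216, so n = 24.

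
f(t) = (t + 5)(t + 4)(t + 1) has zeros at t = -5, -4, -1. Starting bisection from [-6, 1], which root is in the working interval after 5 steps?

-1

midpoint -2.5: f = -5.625 < 0 → [-2.5, 1]
midpoint -0.75: f = 3.453125 > 0 → [-2.5, -0.75]
midpoint -1.625: f = -5.009766 < 0 → [-1.625, -0.75]
midpoint -1.1875: f = -2.0105 < 0 → [-1.1875, -0.75]
midpoint -0.96875: f = 0.3819 > 0 → [-1.1875, -0.96875]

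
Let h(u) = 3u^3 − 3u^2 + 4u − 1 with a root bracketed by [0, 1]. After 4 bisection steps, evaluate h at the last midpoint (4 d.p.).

u = 0.5 gives h = 0.625, positive; keep [0, 0.5]
u = 0.25 gives h = -0.140625, negative; keep [0.25, 0.5]
u = 0.375 gives h = 0.236328, positive; keep [0.25, 0.375]
u = 0.3125 gives h = 0.0486, positive; keep [0.25, 0.3125]

0.0486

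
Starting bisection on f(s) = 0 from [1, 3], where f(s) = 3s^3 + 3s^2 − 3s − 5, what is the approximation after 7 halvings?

1.140625

f(2) = 25 > 0, so the root lies in [1, 2]
f(1.5) = 7.375 > 0, so the root lies in [1, 1.5]
f(1.25) = 1.796875 > 0, so the root lies in [1, 1.25]
f(1.125) = -0.3066 < 0, so the root lies in [1.125, 1.25]
f(1.1875) = 0.6917 > 0, so the root lies in [1.125, 1.1875]
f(1.15625) = 0.1794 > 0, so the root lies in [1.125, 1.15625]
f(1.140625) = -0.0669 < 0, so the root lies in [1.140625, 1.15625]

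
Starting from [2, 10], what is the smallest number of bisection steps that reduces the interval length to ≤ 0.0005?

14

Width after n steps is 8/2^n. Need 2^n ≥ 8/0.0005 = 16000.
2^13 = 8192 < 16000 ≤ 2^14 = 16384, so n = 14.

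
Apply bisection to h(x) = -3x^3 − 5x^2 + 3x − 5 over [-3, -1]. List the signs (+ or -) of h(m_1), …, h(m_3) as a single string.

midpoint -2: h = -7 < 0 → [-3, -2]
midpoint -2.5: h = 3.125 > 0 → [-2.5, -2]
midpoint -2.25: h = -2.890625 < 0 → [-2.5, -2.25]

-+-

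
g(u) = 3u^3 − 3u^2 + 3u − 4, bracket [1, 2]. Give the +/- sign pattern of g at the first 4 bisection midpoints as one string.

midpoint 1.5: g = 3.875 > 0 → [1, 1.5]
midpoint 1.25: g = 0.921875 > 0 → [1, 1.25]
midpoint 1.125: g = -0.150391 < 0 → [1.125, 1.25]
midpoint 1.1875: g = 0.3557 > 0 → [1.125, 1.1875]

++-+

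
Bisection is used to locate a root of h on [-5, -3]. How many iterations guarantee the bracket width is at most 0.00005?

Width after n steps is 2/2^n. Need 2^n ≥ 2/0.00005 = 40000.
2^15 = 32768 < 40000 ≤ 2^16 = 65536, so n = 16.

16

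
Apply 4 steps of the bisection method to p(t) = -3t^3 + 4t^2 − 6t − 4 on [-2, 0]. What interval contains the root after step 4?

midpoint -1: p = 9 > 0 → [-1, 0]
midpoint -0.5: p = 0.375 > 0 → [-0.5, 0]
midpoint -0.25: p = -2.203125 < 0 → [-0.5, -0.25]
midpoint -0.375: p = -1.0293 < 0 → [-0.5, -0.375]

[-0.5, -0.375]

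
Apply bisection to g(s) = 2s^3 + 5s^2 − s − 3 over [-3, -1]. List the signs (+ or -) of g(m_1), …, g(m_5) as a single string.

midpoint -2: g = 3 > 0 → [-3, -2]
midpoint -2.5: g = -0.5 < 0 → [-2.5, -2]
midpoint -2.25: g = 1.78125 > 0 → [-2.5, -2.25]
midpoint -2.375: g = 0.7852 > 0 → [-2.5, -2.375]
midpoint -2.4375: g = 0.1802 > 0 → [-2.5, -2.4375]

+-+++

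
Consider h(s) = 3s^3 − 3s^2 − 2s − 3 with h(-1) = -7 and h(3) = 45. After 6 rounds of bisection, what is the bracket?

h(1) = -5 < 0, so the root lies in [1, 3]
h(2) = 5 > 0, so the root lies in [1, 2]
h(1.5) = -2.625 < 0, so the root lies in [1.5, 2]
h(1.75) = 0.3906 > 0, so the root lies in [1.5, 1.75]
h(1.625) = -1.2988 < 0, so the root lies in [1.625, 1.75]
h(1.6875) = -0.5017 < 0, so the root lies in [1.6875, 1.75]

[1.6875, 1.75]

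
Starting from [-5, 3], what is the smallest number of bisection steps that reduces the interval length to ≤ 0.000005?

Width after n steps is 8/2^n. Need 2^n ≥ 8/0.000005 = 1600000.
2^20 = 1048576 < 1600000 ≤ 2^21 = 2097152, so n = 21.

21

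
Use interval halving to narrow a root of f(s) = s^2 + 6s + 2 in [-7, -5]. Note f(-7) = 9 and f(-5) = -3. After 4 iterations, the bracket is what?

m = -6, f(m) = 2 (+); new bracket [-6, -5]
m = -5.5, f(m) = -0.75 (−); new bracket [-6, -5.5]
m = -5.75, f(m) = 0.5625 (+); new bracket [-5.75, -5.5]
m = -5.625, f(m) = -0.1094 (−); new bracket [-5.75, -5.625]

[-5.75, -5.625]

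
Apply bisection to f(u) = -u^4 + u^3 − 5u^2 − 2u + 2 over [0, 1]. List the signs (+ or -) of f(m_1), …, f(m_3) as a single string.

u = 0.5 gives f = -0.1875, negative; keep [0, 0.5]
u = 0.25 gives f = 1.199219, positive; keep [0.25, 0.5]
u = 0.375 gives f = 0.579834, positive; keep [0.375, 0.5]

-++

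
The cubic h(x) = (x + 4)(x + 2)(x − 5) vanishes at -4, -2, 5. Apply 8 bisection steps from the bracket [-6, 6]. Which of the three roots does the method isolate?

h(0) = -40 < 0, so the root lies in [0, 6]
h(3) = -70 < 0, so the root lies in [3, 6]
h(4.5) = -27.625 < 0, so the root lies in [4.5, 6]
h(5.25) = 16.7656 > 0, so the root lies in [4.5, 5.25]
h(4.875) = -7.627 < 0, so the root lies in [4.875, 5.25]
h(5.0625) = 4.0002 > 0, so the root lies in [4.875, 5.0625]
h(4.96875) = -1.9532 < 0, so the root lies in [4.96875, 5.0625]
h(5.015625) = 0.9883 > 0, so the root lies in [4.96875, 5.015625]

5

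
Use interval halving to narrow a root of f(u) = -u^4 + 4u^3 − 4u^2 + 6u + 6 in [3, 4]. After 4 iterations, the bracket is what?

midpoint 3.5: f = -0.5625 < 0 → [3, 3.5]
midpoint 3.25: f = 8.996094 > 0 → [3.25, 3.5]
midpoint 3.375: f = 4.7146 > 0 → [3.375, 3.5]
midpoint 3.4375: f = 2.2075 > 0 → [3.4375, 3.5]

[3.4375, 3.5]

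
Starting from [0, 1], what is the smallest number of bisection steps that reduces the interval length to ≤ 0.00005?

15

Width after n steps is 1/2^n. Need 2^n ≥ 1/0.00005 = 20000.
2^14 = 16384 < 20000 ≤ 2^15 = 32768, so n = 15.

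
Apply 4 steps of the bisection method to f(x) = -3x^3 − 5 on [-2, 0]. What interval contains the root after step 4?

x = -1 gives f = -2, negative; keep [-2, -1]
x = -1.5 gives f = 5.125, positive; keep [-1.5, -1]
x = -1.25 gives f = 0.859375, positive; keep [-1.25, -1]
x = -1.125 gives f = -0.7285, negative; keep [-1.25, -1.125]

[-1.25, -1.125]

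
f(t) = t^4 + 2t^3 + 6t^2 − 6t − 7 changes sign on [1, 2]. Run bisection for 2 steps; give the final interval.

midpoint 1.5: f = 9.3125 > 0 → [1, 1.5]
midpoint 1.25: f = 1.222656 > 0 → [1, 1.25]

[1, 1.25]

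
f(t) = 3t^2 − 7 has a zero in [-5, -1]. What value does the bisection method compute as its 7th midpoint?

t = -3 gives f = 20, positive; keep [-3, -1]
t = -2 gives f = 5, positive; keep [-2, -1]
t = -1.5 gives f = -0.25, negative; keep [-2, -1.5]
t = -1.75 gives f = 2.1875, positive; keep [-1.75, -1.5]
t = -1.625 gives f = 0.9219, positive; keep [-1.625, -1.5]
t = -1.5625 gives f = 0.3242, positive; keep [-1.5625, -1.5]
t = -1.53125 gives f = 0.0342, positive; keep [-1.53125, -1.5]

-1.53125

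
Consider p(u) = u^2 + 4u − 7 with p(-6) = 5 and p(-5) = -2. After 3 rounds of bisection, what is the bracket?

[-5.375, -5.25]

p(-5.5) = 1.25 > 0, so the root lies in [-5.5, -5]
p(-5.25) = -0.4375 < 0, so the root lies in [-5.5, -5.25]
p(-5.375) = 0.390625 > 0, so the root lies in [-5.375, -5.25]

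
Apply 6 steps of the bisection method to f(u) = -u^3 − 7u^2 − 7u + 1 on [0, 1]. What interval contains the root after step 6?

[0.125, 0.140625]

midpoint 0.5: f = -4.375 < 0 → [0, 0.5]
midpoint 0.25: f = -1.203125 < 0 → [0, 0.25]
midpoint 0.125: f = 0.013672 > 0 → [0.125, 0.25]
midpoint 0.1875: f = -0.5652 < 0 → [0.125, 0.1875]
midpoint 0.15625: f = -0.2685 < 0 → [0.125, 0.15625]
midpoint 0.140625: f = -0.1256 < 0 → [0.125, 0.140625]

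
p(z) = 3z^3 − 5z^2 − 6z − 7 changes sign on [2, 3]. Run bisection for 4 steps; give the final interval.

[2.6875, 2.75]

m = 2.5, p(m) = -6.375 (−); new bracket [2.5, 3]
m = 2.75, p(m) = 1.078125 (+); new bracket [2.5, 2.75]
m = 2.625, p(m) = -2.939453 (−); new bracket [2.625, 2.75]
m = 2.6875, p(m) = -1.0056 (−); new bracket [2.6875, 2.75]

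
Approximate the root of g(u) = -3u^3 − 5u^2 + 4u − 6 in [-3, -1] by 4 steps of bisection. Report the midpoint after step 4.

-2.625

m = -2, g(m) = -10 (−); new bracket [-3, -2]
m = -2.5, g(m) = -0.375 (−); new bracket [-3, -2.5]
m = -2.75, g(m) = 7.578125 (+); new bracket [-2.75, -2.5]
m = -2.625, g(m) = 3.3105 (+); new bracket [-2.625, -2.5]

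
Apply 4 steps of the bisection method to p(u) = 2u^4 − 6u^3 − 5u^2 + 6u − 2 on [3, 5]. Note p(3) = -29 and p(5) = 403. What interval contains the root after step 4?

[3.375, 3.5]

p(4) = 70 > 0, so the root lies in [3, 4]
p(3.5) = 0.625 > 0, so the root lies in [3, 3.5]
p(3.25) = -18.148438 < 0, so the root lies in [3.25, 3.5]
p(3.375) = -9.8706 < 0, so the root lies in [3.375, 3.5]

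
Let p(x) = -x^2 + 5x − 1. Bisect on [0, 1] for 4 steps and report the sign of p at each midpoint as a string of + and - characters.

++--

midpoint 0.5: p = 1.25 > 0 → [0, 0.5]
midpoint 0.25: p = 0.1875 > 0 → [0, 0.25]
midpoint 0.125: p = -0.390625 < 0 → [0.125, 0.25]
midpoint 0.1875: p = -0.0977 < 0 → [0.1875, 0.25]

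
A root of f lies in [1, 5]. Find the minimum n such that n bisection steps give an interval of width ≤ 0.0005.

Width after n steps is 4/2^n. Need 2^n ≥ 4/0.0005 = 8000.
2^12 = 4096 < 8000 ≤ 2^13 = 8192, so n = 13.

13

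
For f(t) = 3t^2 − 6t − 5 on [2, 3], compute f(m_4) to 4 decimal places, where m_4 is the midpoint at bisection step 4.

t = 2.5 gives f = -1.25, negative; keep [2.5, 3]
t = 2.75 gives f = 1.1875, positive; keep [2.5, 2.75]
t = 2.625 gives f = -0.078125, negative; keep [2.625, 2.75]
t = 2.6875 gives f = 0.543, positive; keep [2.625, 2.6875]

0.5430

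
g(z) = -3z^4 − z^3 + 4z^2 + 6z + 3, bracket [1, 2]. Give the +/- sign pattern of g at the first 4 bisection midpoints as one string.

+--+

g(1.5) = 2.4375 > 0, so the root lies in [1.5, 2]
g(1.75) = -7.746094 < 0, so the root lies in [1.5, 1.75]
g(1.625) = -1.897217 < 0, so the root lies in [1.5, 1.625]
g(1.5625) = 0.4445 > 0, so the root lies in [1.5625, 1.625]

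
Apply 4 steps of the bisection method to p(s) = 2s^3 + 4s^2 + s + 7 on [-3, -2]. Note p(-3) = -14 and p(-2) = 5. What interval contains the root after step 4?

p(-2.5) = -1.75 < 0, so the root lies in [-2.5, -2]
p(-2.25) = 2.21875 > 0, so the root lies in [-2.5, -2.25]
p(-2.375) = 0.394531 > 0, so the root lies in [-2.5, -2.375]
p(-2.4375) = -0.6362 < 0, so the root lies in [-2.4375, -2.375]

[-2.4375, -2.375]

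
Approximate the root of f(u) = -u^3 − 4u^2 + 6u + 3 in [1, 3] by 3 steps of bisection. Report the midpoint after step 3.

f(2) = -9 < 0, so the root lies in [1, 2]
f(1.5) = -0.375 < 0, so the root lies in [1, 1.5]
f(1.25) = 2.296875 > 0, so the root lies in [1.25, 1.5]

1.25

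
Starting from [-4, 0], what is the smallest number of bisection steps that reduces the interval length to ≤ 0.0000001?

26

Width after n steps is 4/2^n. Need 2^n ≥ 4/0.0000001 = 40000000.
2^25 = 33554432 < 40000000 ≤ 2^26 = 67108864, so n = 26.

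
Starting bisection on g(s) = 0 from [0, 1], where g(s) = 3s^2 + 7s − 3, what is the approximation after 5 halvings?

s = 0.5 gives g = 1.25, positive; keep [0, 0.5]
s = 0.25 gives g = -1.0625, negative; keep [0.25, 0.5]
s = 0.375 gives g = 0.046875, positive; keep [0.25, 0.375]
s = 0.3125 gives g = -0.5195, negative; keep [0.3125, 0.375]
s = 0.34375 gives g = -0.2393, negative; keep [0.34375, 0.375]

0.34375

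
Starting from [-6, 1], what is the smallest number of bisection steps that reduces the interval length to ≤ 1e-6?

Width after n steps is 7/2^n. Need 2^n ≥ 7/1e-6 = 7000000.
2^22 = 4194304 < 7000000 ≤ 2^23 = 8388608, so n = 23.

23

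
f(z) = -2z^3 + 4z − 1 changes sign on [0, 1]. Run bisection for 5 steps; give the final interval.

[0.25, 0.28125]

f(0.5) = 0.75 > 0, so the root lies in [0, 0.5]
f(0.25) = -0.03125 < 0, so the root lies in [0.25, 0.5]
f(0.375) = 0.394531 > 0, so the root lies in [0.25, 0.375]
f(0.3125) = 0.189 > 0, so the root lies in [0.25, 0.3125]
f(0.28125) = 0.0805 > 0, so the root lies in [0.25, 0.28125]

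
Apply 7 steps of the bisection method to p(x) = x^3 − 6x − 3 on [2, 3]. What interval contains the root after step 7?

m = 2.5, p(m) = -2.375 (−); new bracket [2.5, 3]
m = 2.75, p(m) = 1.296875 (+); new bracket [2.5, 2.75]
m = 2.625, p(m) = -0.662109 (−); new bracket [2.625, 2.75]
m = 2.6875, p(m) = 0.2859 (+); new bracket [2.625, 2.6875]
m = 2.65625, p(m) = -0.1959 (−); new bracket [2.65625, 2.6875]
m = 2.671875, p(m) = 0.043 (+); new bracket [2.65625, 2.671875]
m = 2.6640625, p(m) = -0.0769 (−); new bracket [2.6640625, 2.671875]

[2.6640625, 2.671875]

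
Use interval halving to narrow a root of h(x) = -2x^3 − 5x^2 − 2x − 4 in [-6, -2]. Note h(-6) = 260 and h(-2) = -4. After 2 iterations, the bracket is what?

m = -4, h(m) = 52 (+); new bracket [-4, -2]
m = -3, h(m) = 11 (+); new bracket [-3, -2]

[-3, -2]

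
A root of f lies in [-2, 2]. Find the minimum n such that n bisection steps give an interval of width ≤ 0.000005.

20

Width after n steps is 4/2^n. Need 2^n ≥ 4/0.000005 = 800000.
2^19 = 524288 < 800000 ≤ 2^20 = 1048576, so n = 20.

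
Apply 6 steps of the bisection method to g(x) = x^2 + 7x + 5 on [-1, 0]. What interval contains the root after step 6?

x = -0.5 gives g = 1.75, positive; keep [-1, -0.5]
x = -0.75 gives g = 0.3125, positive; keep [-1, -0.75]
x = -0.875 gives g = -0.359375, negative; keep [-0.875, -0.75]
x = -0.8125 gives g = -0.0273, negative; keep [-0.8125, -0.75]
x = -0.78125 gives g = 0.1416, positive; keep [-0.8125, -0.78125]
x = -0.796875 gives g = 0.0569, positive; keep [-0.8125, -0.796875]

[-0.8125, -0.796875]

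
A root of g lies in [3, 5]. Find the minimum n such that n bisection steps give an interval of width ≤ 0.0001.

15

Width after n steps is 2/2^n. Need 2^n ≥ 2/0.0001 = 20000.
2^14 = 16384 < 20000 ≤ 2^15 = 32768, so n = 15.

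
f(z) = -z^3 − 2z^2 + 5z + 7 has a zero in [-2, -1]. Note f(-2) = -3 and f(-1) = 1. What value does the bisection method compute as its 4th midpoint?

midpoint -1.5: f = -1.625 < 0 → [-1.5, -1]
midpoint -1.25: f = -0.421875 < 0 → [-1.25, -1]
midpoint -1.125: f = 0.267578 > 0 → [-1.25, -1.125]
midpoint -1.1875: f = -0.0833 < 0 → [-1.1875, -1.125]

-1.1875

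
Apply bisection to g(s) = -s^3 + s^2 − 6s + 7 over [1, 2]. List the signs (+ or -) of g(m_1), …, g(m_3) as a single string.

--+

s = 1.5 gives g = -3.125, negative; keep [1, 1.5]
s = 1.25 gives g = -0.890625, negative; keep [1, 1.25]
s = 1.125 gives g = 0.091797, positive; keep [1.125, 1.25]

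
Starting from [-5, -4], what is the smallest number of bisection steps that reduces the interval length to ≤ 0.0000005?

Width after n steps is 1/2^n. Need 2^n ≥ 1/0.0000005 = 2000000.
2^20 = 1048576 < 2000000 ≤ 2^21 = 2097152, so n = 21.

21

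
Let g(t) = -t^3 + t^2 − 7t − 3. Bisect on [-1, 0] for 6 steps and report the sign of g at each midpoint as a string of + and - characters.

+--++-

g(-0.5) = 0.875 > 0, so the root lies in [-0.5, 0]
g(-0.25) = -1.171875 < 0, so the root lies in [-0.5, -0.25]
g(-0.375) = -0.181641 < 0, so the root lies in [-0.5, -0.375]
g(-0.4375) = 0.3376 > 0, so the root lies in [-0.4375, -0.375]
g(-0.40625) = 0.0758 > 0, so the root lies in [-0.40625, -0.375]
g(-0.390625) = -0.0534 < 0, so the root lies in [-0.40625, -0.390625]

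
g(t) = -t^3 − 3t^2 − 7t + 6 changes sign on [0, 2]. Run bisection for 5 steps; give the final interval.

m = 1, g(m) = -5 (−); new bracket [0, 1]
m = 0.5, g(m) = 1.625 (+); new bracket [0.5, 1]
m = 0.75, g(m) = -1.359375 (−); new bracket [0.5, 0.75]
m = 0.625, g(m) = 0.209 (+); new bracket [0.625, 0.75]
m = 0.6875, g(m) = -0.5554 (−); new bracket [0.625, 0.6875]

[0.625, 0.6875]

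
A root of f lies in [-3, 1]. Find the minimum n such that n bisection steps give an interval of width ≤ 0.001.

Width after n steps is 4/2^n. Need 2^n ≥ 4/0.001 = 4000.
2^11 = 2048 < 4000 ≤ 2^12 = 4096, so n = 12.

12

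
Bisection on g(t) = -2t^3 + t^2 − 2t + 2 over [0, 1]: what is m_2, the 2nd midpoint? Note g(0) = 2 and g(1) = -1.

g(0.5) = 1 > 0, so the root lies in [0.5, 1]
g(0.75) = 0.21875 > 0, so the root lies in [0.75, 1]

0.75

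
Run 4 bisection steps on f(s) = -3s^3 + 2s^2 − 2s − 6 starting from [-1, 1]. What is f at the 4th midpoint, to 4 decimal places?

-0.7090

s = 0 gives f = -6, negative; keep [-1, 0]
s = -0.5 gives f = -4.125, negative; keep [-1, -0.5]
s = -0.75 gives f = -2.109375, negative; keep [-1, -0.75]
s = -0.875 gives f = -0.709, negative; keep [-1, -0.875]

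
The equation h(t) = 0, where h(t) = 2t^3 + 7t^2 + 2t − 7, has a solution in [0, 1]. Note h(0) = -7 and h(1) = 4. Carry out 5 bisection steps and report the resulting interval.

t = 0.5 gives h = -4, negative; keep [0.5, 1]
t = 0.75 gives h = -0.71875, negative; keep [0.75, 1]
t = 0.875 gives h = 1.449219, positive; keep [0.75, 0.875]
t = 0.8125 gives h = 0.3188, positive; keep [0.75, 0.8125]
t = 0.78125 gives h = -0.2114, negative; keep [0.78125, 0.8125]

[0.78125, 0.8125]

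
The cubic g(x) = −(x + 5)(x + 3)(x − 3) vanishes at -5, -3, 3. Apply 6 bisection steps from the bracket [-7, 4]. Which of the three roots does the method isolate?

3

m = -1.5, g(m) = 23.625 (+); new bracket [-1.5, 4]
m = 1.25, g(m) = 46.484375 (+); new bracket [1.25, 4]
m = 2.625, g(m) = 16.083984 (+); new bracket [2.625, 4]
m = 3.3125, g(m) = -16.3977 (−); new bracket [2.625, 3.3125]
m = 2.96875, g(m) = 1.4864 (+); new bracket [2.96875, 3.3125]
m = 3.140625, g(m) = -7.0296 (−); new bracket [2.96875, 3.140625]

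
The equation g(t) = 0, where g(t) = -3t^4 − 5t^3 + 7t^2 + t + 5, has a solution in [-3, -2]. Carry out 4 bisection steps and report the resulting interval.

[-2.625, -2.5625]

g(-2.5) = 7.1875 > 0, so the root lies in [-3, -2.5]
g(-2.75) = -12.402344 < 0, so the root lies in [-2.75, -2.5]
g(-2.625) = -1.393311 < 0, so the root lies in [-2.625, -2.5]
g(-2.5625) = 3.1814 > 0, so the root lies in [-2.625, -2.5625]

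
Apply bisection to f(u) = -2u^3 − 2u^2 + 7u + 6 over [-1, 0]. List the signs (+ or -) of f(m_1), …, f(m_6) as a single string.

m = -0.5, f(m) = 2.25 (+); new bracket [-1, -0.5]
m = -0.75, f(m) = 0.46875 (+); new bracket [-1, -0.75]
m = -0.875, f(m) = -0.316406 (−); new bracket [-0.875, -0.75]
m = -0.8125, f(m) = 0.0649 (+); new bracket [-0.875, -0.8125]
m = -0.84375, f(m) = -0.1287 (−); new bracket [-0.84375, -0.8125]
m = -0.828125, f(m) = -0.0326 (−); new bracket [-0.828125, -0.8125]

++-+--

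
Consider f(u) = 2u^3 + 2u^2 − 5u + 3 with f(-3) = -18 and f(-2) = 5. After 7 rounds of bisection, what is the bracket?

[-2.34375, -2.3359375]

f(-2.5) = -3.25 < 0, so the root lies in [-2.5, -2]
f(-2.25) = 1.59375 > 0, so the root lies in [-2.5, -2.25]
f(-2.375) = -0.636719 < 0, so the root lies in [-2.375, -2.25]
f(-2.3125) = 0.5249 > 0, so the root lies in [-2.375, -2.3125]
f(-2.34375) = -0.0441 < 0, so the root lies in [-2.34375, -2.3125]
f(-2.328125) = 0.2433 > 0, so the root lies in [-2.34375, -2.328125]
f(-2.3359375) = 0.1003 > 0, so the root lies in [-2.34375, -2.3359375]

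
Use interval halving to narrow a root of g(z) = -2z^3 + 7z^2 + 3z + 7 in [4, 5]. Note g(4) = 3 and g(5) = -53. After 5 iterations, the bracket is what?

m = 4.5, g(m) = -20 (−); new bracket [4, 4.5]
m = 4.25, g(m) = -7.34375 (−); new bracket [4, 4.25]
m = 4.125, g(m) = -1.894531 (−); new bracket [4, 4.125]
m = 4.0625, g(m) = 0.6206 (+); new bracket [4.0625, 4.125]
m = 4.09375, g(m) = -0.6198 (−); new bracket [4.0625, 4.09375]

[4.0625, 4.09375]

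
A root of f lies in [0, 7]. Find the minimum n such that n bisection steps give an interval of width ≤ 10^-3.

Width after n steps is 7/2^n. Need 2^n ≥ 7/10^-3 = 7000.
2^12 = 4096 < 7000 ≤ 2^13 = 8192, so n = 13.

13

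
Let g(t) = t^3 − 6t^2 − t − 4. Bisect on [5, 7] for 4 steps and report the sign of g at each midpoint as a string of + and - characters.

-+-+

t = 6 gives g = -10, negative; keep [6, 7]
t = 6.5 gives g = 10.625, positive; keep [6, 6.5]
t = 6.25 gives g = -0.484375, negative; keep [6.25, 6.5]
t = 6.375 gives g = 4.8652, positive; keep [6.25, 6.375]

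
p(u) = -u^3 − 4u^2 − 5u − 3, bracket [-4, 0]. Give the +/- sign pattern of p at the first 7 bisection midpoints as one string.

-++---+

p(-2) = -1 < 0, so the root lies in [-4, -2]
p(-3) = 3 > 0, so the root lies in [-3, -2]
p(-2.5) = 0.125 > 0, so the root lies in [-2.5, -2]
p(-2.25) = -0.6094 < 0, so the root lies in [-2.5, -2.25]
p(-2.375) = -0.291 < 0, so the root lies in [-2.5, -2.375]
p(-2.4375) = -0.0959 < 0, so the root lies in [-2.5, -2.4375]
p(-2.46875) = 0.0112 > 0, so the root lies in [-2.46875, -2.4375]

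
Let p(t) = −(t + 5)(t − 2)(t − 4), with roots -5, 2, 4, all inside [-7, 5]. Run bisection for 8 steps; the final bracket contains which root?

-5

t = -1 gives p = -60, negative; keep [-7, -1]
t = -4 gives p = -48, negative; keep [-7, -4]
t = -5.5 gives p = 35.625, positive; keep [-5.5, -4]
t = -4.75 gives p = -14.7656, negative; keep [-5.5, -4.75]
t = -5.125 gives p = 8.127, positive; keep [-5.125, -4.75]
t = -4.9375 gives p = -3.8752, negative; keep [-5.125, -4.9375]
t = -5.03125 gives p = 1.9844, positive; keep [-5.03125, -4.9375]
t = -4.984375 gives p = -0.9805, negative; keep [-5.03125, -4.984375]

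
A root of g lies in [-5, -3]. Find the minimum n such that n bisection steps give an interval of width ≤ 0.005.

Width after n steps is 2/2^n. Need 2^n ≥ 2/0.005 = 400.
2^8 = 256 < 400 ≤ 2^9 = 512, so n = 9.

9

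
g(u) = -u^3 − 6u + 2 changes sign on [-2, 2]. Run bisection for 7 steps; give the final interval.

m = 0, g(m) = 2 (+); new bracket [0, 2]
m = 1, g(m) = -5 (−); new bracket [0, 1]
m = 0.5, g(m) = -1.125 (−); new bracket [0, 0.5]
m = 0.25, g(m) = 0.4844 (+); new bracket [0.25, 0.5]
m = 0.375, g(m) = -0.3027 (−); new bracket [0.25, 0.375]
m = 0.3125, g(m) = 0.0945 (+); new bracket [0.3125, 0.375]
m = 0.34375, g(m) = -0.1031 (−); new bracket [0.3125, 0.34375]

[0.3125, 0.34375]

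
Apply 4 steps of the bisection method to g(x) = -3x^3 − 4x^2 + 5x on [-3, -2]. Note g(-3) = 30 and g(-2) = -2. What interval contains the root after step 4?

[-2.125, -2.0625]

midpoint -2.5: g = 9.375 > 0 → [-2.5, -2]
midpoint -2.25: g = 2.671875 > 0 → [-2.25, -2]
midpoint -2.125: g = 0.099609 > 0 → [-2.125, -2]
midpoint -2.0625: g = -1.0071 < 0 → [-2.125, -2.0625]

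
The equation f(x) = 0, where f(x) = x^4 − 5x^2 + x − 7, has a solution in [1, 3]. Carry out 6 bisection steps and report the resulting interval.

[2.40625, 2.4375]

m = 2, f(m) = -9 (−); new bracket [2, 3]
m = 2.5, f(m) = 3.3125 (+); new bracket [2, 2.5]
m = 2.25, f(m) = -4.433594 (−); new bracket [2.25, 2.5]
m = 2.375, f(m) = -1.0115 (−); new bracket [2.375, 2.5]
m = 2.4375, f(m) = 1.0308 (+); new bracket [2.375, 2.4375]
m = 2.40625, f(m) = -0.0194 (−); new bracket [2.40625, 2.4375]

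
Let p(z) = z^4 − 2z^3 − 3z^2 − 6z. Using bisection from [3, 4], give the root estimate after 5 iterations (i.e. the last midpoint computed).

p(3.5) = 6.5625 > 0, so the root lies in [3, 3.5]
p(3.25) = -8.277344 < 0, so the root lies in [3.25, 3.5]
p(3.375) = -1.562256 < 0, so the root lies in [3.375, 3.5]
p(3.4375) = 2.3154 > 0, so the root lies in [3.375, 3.4375]
p(3.40625) = 0.3315 > 0, so the root lies in [3.375, 3.40625]

3.40625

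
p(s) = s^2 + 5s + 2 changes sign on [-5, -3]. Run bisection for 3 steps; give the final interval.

[-4.75, -4.5]

p(-4) = -2 < 0, so the root lies in [-5, -4]
p(-4.5) = -0.25 < 0, so the root lies in [-5, -4.5]
p(-4.75) = 0.8125 > 0, so the root lies in [-4.75, -4.5]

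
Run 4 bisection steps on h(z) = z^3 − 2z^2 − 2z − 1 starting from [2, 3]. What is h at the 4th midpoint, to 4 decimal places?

h(2.5) = -2.875 < 0, so the root lies in [2.5, 3]
h(2.75) = -0.828125 < 0, so the root lies in [2.75, 3]
h(2.875) = 0.482422 > 0, so the root lies in [2.75, 2.875]
h(2.8125) = -0.198 < 0, so the root lies in [2.8125, 2.875]

-0.1980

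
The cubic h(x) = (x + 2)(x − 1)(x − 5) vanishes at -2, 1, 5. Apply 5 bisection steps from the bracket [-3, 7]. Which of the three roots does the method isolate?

5

h(2) = -12 < 0, so the root lies in [2, 7]
h(4.5) = -11.375 < 0, so the root lies in [4.5, 7]
h(5.75) = 27.609375 > 0, so the root lies in [4.5, 5.75]
h(5.125) = 3.6738 > 0, so the root lies in [4.5, 5.125]
h(4.8125) = -4.8699 < 0, so the root lies in [4.8125, 5.125]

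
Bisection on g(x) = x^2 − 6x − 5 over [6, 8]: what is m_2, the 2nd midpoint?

6.5

m = 7, g(m) = 2 (+); new bracket [6, 7]
m = 6.5, g(m) = -1.75 (−); new bracket [6.5, 7]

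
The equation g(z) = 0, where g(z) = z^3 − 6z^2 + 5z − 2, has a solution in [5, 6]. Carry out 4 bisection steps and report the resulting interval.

z = 5.5 gives g = 10.375, positive; keep [5, 5.5]
z = 5.25 gives g = 3.578125, positive; keep [5, 5.25]
z = 5.125 gives g = 0.642578, positive; keep [5, 5.125]
z = 5.0625 gives g = -0.7146, negative; keep [5.0625, 5.125]

[5.0625, 5.125]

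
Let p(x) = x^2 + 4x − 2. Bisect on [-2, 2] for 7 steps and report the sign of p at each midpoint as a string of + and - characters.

midpoint 0: p = -2 < 0 → [0, 2]
midpoint 1: p = 3 > 0 → [0, 1]
midpoint 0.5: p = 0.25 > 0 → [0, 0.5]
midpoint 0.25: p = -0.9375 < 0 → [0.25, 0.5]
midpoint 0.375: p = -0.3594 < 0 → [0.375, 0.5]
midpoint 0.4375: p = -0.0586 < 0 → [0.4375, 0.5]
midpoint 0.46875: p = 0.0947 > 0 → [0.4375, 0.46875]

-++---+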